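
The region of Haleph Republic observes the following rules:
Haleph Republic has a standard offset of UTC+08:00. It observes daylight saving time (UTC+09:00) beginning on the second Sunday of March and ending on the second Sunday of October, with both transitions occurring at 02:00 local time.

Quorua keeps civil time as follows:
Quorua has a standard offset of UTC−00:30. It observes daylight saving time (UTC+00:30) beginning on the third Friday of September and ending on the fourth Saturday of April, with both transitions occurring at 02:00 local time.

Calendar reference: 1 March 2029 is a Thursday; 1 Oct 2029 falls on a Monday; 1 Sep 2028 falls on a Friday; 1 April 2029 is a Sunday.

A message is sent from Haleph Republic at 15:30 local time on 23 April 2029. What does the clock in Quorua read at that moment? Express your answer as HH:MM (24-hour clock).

07:00

1 March 2029 is a Thursday, so the first Sunday is March 4 and the second is March 11.
1 October 2029 is a Monday, so the first Sunday is October 7 and the second is October 14.
23 April 2029 lies within the daylight-saving period (11 March – 14 October), so Haleph Republic is on daylight time, UTC+09:00.
15:30 Haleph Republic − 9h = 06:30 UTC.
1 September 2028 is a Friday, so the first Friday is September 1 and the third is September 15.
1 April 2029 is a Sunday, so the first Saturday is April 7 and the fourth is April 28.
At the standard offset (UTC−00:30), 06:30 UTC − 0h30m = 06:00 Quorua standard time.
The standard-time date in Quorua, 23 April 2029, falls between 15 September 2028 and 28 April 2029, so daylight saving is in effect and Quorua is at UTC+00:30.
06:30 UTC + 0h30m = 07:00 Quorua.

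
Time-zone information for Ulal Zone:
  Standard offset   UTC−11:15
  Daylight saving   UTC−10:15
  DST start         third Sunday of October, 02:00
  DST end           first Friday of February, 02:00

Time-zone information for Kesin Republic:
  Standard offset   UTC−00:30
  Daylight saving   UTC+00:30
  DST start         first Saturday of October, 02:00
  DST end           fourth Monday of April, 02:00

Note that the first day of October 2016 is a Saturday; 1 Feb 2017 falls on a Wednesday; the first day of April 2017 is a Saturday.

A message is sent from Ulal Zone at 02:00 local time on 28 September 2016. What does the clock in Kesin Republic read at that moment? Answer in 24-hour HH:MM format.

12:45

1 October 2016 is a Saturday, so the first Sunday is October 2 and the third is October 16.
1 February 2017 is a Wednesday, so the first Friday is February 3.
28 September 2016 is outside the daylight-saving period (16 October 2016 – 3 February 2017), so Ulal Zone is on standard time, UTC−11:15.
02:00 Ulal Zone + 11h15m = 13:15 UTC.
1 October 2016 is a Saturday, so the first Saturday is October 1.
1 April 2017 is a Saturday, so the first Monday is April 3 and the fourth is April 24.
At the standard offset (UTC−00:30), 13:15 UTC − 0h30m = 12:45 Kesin Republic standard time.
The standard-time date in Kesin Republic, 28 September 2016, does not fall between 1 October 2016 and 24 April 2017, so daylight saving is not in effect and Kesin Republic is at UTC−00:30.
13:15 UTC − 0h30m = 12:45 Kesin Republic.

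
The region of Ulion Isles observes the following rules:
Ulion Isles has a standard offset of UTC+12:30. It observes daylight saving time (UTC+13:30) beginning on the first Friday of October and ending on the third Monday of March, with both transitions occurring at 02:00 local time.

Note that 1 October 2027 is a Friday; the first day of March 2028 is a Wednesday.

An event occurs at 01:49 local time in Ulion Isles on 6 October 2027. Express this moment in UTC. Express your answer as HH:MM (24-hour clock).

1 October 2027 is a Friday, so the first Friday is October 1.
1 March 2028 is a Wednesday, so the first Monday is March 6 and the third is March 20.
6 October 2027 lies within the daylight-saving period (1 October 2027 – 20 March 2028), so Ulion Isles is on daylight time, UTC+13:30.
01:49 local − 13h30m = 12:19 UTC (rolling into the previous day, 5 October 2027).

12:19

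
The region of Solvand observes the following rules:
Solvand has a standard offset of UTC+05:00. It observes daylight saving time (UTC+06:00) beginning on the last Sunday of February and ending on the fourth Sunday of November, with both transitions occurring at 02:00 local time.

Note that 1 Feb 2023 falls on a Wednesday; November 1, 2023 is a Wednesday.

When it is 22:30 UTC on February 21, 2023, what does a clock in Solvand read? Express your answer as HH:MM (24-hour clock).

1 February 2023 is a Wednesday, so Sundays fall on 5, 12, 19, 26; the last is February 26.
1 November 2023 is a Wednesday, so the first Sunday is November 5 and the fourth is November 26.
At the standard offset (UTC+05:00), 22:30 UTC + 5h = 03:30 Solvand standard time (rolling into the next day, 22 February 2023).
The standard-time date in Solvand, February 22, 2023, is outside the daylight-saving period (26 February – 26 November), so Solvand is on standard time, UTC+05:00.
22:30 UTC + 5h = 03:30 local (rolling into the next day, 22 February 2023).

03:30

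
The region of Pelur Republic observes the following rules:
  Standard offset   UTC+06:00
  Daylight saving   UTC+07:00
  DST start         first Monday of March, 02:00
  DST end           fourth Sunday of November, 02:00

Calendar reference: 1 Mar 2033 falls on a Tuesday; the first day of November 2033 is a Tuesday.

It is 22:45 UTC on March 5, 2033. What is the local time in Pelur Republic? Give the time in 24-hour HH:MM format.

1 March 2033 is a Tuesday, so the first Monday is March 7.
1 November 2033 is a Tuesday, so the first Sunday is November 6 and the fourth is November 27.
At the standard offset (UTC+06:00), 22:45 UTC + 6h = 04:45 Pelur Republic standard time (rolling into the next day, 6 March 2033).
Daylight saving runs 7 March – 27 November; the standard-time date in Pelur Republic, March 6, 2033, is outside that window, so Pelur Republic is on standard time at UTC+06:00.
22:45 UTC + 6h = 04:45 local (rolling into the next day, 6 March 2033).

04:45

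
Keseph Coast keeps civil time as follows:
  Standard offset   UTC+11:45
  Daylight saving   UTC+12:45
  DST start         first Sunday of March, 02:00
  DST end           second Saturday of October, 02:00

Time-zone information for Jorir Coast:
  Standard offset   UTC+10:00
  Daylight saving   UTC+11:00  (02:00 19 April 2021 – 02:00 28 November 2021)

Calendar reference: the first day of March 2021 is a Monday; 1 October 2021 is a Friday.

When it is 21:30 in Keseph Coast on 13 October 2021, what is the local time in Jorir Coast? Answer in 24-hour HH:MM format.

1 March 2021 is a Monday, so the first Sunday is March 7.
1 October 2021 is a Friday, so the first Saturday is October 2 and the second is October 9.
13 October 2021 is outside the daylight-saving period (7 March – 9 October), so Keseph Coast is on standard time, UTC+11:45.
21:30 Keseph Coast − 11h45m = 09:45 UTC.
At the standard offset (UTC+10:00), 09:45 UTC + 10h = 19:45 Jorir Coast standard time.
Daylight saving runs 19 April – 28 November; the standard-time date in Jorir Coast, 13 October 2021, is inside that window, so Jorir Coast is at UTC+11:00.
09:45 UTC + 11h = 20:45 Jorir Coast.

20:45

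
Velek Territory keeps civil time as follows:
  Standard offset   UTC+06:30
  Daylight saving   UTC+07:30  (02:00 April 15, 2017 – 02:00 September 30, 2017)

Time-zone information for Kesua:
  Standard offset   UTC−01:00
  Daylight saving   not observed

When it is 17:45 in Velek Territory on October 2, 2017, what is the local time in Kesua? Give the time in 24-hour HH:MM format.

October 2, 2017 does not fall between 15 April and 30 September, so daylight saving is not in effect and Velek Territory is at UTC+06:30.
17:45 Velek Territory − 6h30m = 11:15 UTC.
Kesua has no daylight saving, so its offset is UTC−01:00 year-round.
11:15 UTC − 1h = 10:15 Kesua.

10:15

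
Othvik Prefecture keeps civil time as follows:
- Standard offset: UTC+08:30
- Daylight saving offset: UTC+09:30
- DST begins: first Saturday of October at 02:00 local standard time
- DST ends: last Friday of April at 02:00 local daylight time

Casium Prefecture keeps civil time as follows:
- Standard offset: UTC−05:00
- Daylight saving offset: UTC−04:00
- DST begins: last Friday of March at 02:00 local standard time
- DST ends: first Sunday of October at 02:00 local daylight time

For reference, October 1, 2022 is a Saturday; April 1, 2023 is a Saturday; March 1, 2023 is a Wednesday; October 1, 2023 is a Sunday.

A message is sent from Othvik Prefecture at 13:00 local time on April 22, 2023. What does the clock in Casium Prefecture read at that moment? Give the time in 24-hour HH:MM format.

1 October 2022 is a Saturday, so the first Saturday is October 1.
1 April 2023 is a Saturday, so Fridays fall on 7, 14, 21, 28; the last is April 28.
April 22, 2023 falls between 1 October 2022 and 28 April 2023, so daylight saving is in effect and Othvik Prefecture is at UTC+09:30.
13:00 Othvik Prefecture − 9h30m = 03:30 UTC.
1 March 2023 is a Wednesday, so Fridays fall on 3, 10, 17, 24, 31; the last is March 31.
1 October 2023 is a Sunday, so the first Sunday is October 1.
At the standard offset (UTC−05:00), 03:30 UTC − 5h = 22:30 Casium Prefecture standard time (rolling into the previous day, 21 April 2023).
Daylight saving runs 31 March – 1 October; the standard-time date in Casium Prefecture, April 21, 2023, is inside that window, so Casium Prefecture is at UTC−04:00.
03:30 UTC − 4h = 23:30 Casium Prefecture (rolling into the previous day, 21 April 2023).

23:30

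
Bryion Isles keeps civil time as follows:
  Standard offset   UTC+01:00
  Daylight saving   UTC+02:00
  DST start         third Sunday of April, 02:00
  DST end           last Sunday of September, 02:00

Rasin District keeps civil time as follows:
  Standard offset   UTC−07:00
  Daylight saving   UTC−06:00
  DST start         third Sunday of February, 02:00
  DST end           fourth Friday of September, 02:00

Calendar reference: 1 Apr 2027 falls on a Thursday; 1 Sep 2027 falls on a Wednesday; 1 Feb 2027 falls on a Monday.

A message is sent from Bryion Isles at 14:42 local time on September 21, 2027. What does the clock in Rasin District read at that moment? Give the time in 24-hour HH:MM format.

06:42

1 April 2027 is a Thursday, so the first Sunday is April 4 and the third is April 18.
1 September 2027 is a Wednesday, so Sundays fall on 5, 12, 19, 26; the last is September 26.
September 21, 2027 falls between 18 April and 26 September, so daylight saving is in effect and Bryion Isles is at UTC+02:00.
14:42 Bryion Isles − 2h = 12:42 UTC.
1 February 2027 is a Monday, so the first Sunday is February 7 and the third is February 21.
1 September 2027 is a Wednesday, so the first Friday is September 3 and the fourth is September 24.
At the standard offset (UTC−07:00), 12:42 UTC − 7h = 05:42 Rasin District standard time.
The standard-time date in Rasin District, September 21, 2027, falls between 21 February and 24 September, so daylight saving is in effect and Rasin District is at UTC−06:00.
12:42 UTC − 6h = 06:42 Rasin District.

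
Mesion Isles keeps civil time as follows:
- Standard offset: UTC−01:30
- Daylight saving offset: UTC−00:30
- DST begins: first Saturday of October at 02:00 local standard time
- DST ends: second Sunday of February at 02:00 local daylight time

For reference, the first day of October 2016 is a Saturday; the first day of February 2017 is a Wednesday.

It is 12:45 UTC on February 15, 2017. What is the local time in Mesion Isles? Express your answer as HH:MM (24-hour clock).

11:15

1 October 2016 is a Saturday, so the first Saturday is October 1.
1 February 2017 is a Wednesday, so the first Sunday is February 5 and the second is February 12.
At the standard offset (UTC−01:30), 12:45 UTC − 1h30m = 11:15 Mesion Isles standard time.
The standard-time date in Mesion Isles, February 15, 2017, does not fall between 1 October 2016 and 12 February 2017, so daylight saving is not in effect and Mesion Isles is at UTC−01:30.
12:45 UTC − 1h30m = 11:15 local.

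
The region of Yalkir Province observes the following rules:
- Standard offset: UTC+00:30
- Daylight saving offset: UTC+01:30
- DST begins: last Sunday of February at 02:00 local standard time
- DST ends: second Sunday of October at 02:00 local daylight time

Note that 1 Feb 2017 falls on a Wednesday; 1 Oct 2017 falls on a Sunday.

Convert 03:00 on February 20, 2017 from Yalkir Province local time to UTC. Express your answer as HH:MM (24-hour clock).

02:30

1 February 2017 is a Wednesday, so Sundays fall on 5, 12, 19, 26; the last is February 26.
1 October 2017 is a Sunday, so the first Sunday is October 1 and the second is October 8.
February 20, 2017 is outside the daylight-saving period (26 February – 8 October), so Yalkir Province is on standard time, UTC+00:30.
03:00 local − 0h30m = 02:30 UTC.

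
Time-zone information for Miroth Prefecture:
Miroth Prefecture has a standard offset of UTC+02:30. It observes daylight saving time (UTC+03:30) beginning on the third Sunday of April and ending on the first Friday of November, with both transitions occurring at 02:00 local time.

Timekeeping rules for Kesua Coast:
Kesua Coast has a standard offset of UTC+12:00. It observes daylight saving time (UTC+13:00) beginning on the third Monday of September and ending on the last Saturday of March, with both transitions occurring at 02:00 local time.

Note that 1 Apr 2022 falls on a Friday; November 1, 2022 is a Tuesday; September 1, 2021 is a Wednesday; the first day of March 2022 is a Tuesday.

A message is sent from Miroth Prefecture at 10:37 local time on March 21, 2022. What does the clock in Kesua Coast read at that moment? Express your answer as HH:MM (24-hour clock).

1 April 2022 is a Friday, so the first Sunday is April 3 and the third is April 17.
1 November 2022 is a Tuesday, so the first Friday is November 4.
March 21, 2022 does not fall between 17 April and 4 November, so daylight saving is not in effect and Miroth Prefecture is at UTC+02:30.
10:37 Miroth Prefecture − 2h30m = 08:07 UTC.
1 September 2021 is a Wednesday, so the first Monday is September 6 and the third is September 20.
1 March 2022 is a Tuesday, so Saturdays fall on 5, 12, 19, 26; the last is March 26.
At the standard offset (UTC+12:00), 08:07 UTC + 12h = 20:07 Kesua Coast standard time.
The standard-time date in Kesua Coast, March 21, 2022, lies within the daylight-saving period (20 September 2021 – 26 March 2022), so Kesua Coast is on daylight time, UTC+13:00.
08:07 UTC + 13h = 21:07 Kesua Coast.

21:07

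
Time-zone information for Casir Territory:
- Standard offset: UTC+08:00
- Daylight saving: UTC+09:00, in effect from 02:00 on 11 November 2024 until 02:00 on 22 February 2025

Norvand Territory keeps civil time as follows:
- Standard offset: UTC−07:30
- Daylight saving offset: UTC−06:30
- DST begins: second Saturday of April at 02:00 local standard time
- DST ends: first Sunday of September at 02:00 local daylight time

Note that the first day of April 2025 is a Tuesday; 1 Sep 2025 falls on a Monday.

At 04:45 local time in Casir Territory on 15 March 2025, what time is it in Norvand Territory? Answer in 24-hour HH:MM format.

15 March 2025 is outside the daylight-saving period (11 November 2024 – 22 February 2025), so Casir Territory is on standard time, UTC+08:00.
04:45 Casir Territory − 8h = 20:45 UTC (rolling into the previous day, 14 March 2025).
1 April 2025 is a Tuesday, so the first Saturday is April 5 and the second is April 12.
1 September 2025 is a Monday, so the first Sunday is September 7.
At the standard offset (UTC−07:30), 20:45 UTC − 7h30m = 13:15 Norvand Territory standard time.
The standard-time date in Norvand Territory, 14 March 2025, is outside the daylight-saving period (12 April – 7 September), so Norvand Territory is on standard time, UTC−07:30.
20:45 UTC − 7h30m = 13:15 Norvand Territory.

13:15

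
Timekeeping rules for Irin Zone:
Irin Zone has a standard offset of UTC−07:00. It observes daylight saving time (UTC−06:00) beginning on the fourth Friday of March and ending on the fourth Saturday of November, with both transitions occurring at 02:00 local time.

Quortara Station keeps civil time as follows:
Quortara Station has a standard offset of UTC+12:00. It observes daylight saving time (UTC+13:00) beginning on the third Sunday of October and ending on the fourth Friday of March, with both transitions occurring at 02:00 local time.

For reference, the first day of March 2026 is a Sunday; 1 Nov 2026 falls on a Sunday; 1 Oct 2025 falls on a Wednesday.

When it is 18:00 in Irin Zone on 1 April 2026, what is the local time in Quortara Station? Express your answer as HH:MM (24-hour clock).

12:00

1 March 2026 is a Sunday, so the first Friday is March 6 and the fourth is March 27.
1 November 2026 is a Sunday, so the first Saturday is November 7 and the fourth is November 28.
1 April 2026 lies within the daylight-saving period (27 March – 28 November), so Irin Zone is on daylight time, UTC−06:00.
18:00 Irin Zone + 6h = 00:00 UTC (rolling into the next day, 2 April 2026).
1 October 2025 is a Wednesday, so the first Sunday is October 5 and the third is October 19.
1 March 2026 is a Sunday, so the first Friday is March 6 and the fourth is March 27.
At the standard offset (UTC+12:00), 00:00 UTC + 12h = 12:00 Quortara Station standard time.
The standard-time date in Quortara Station, 2 April 2026, does not fall between 19 October 2025 and 27 March 2026, so daylight saving is not in effect and Quortara Station is at UTC+12:00.
00:00 UTC + 12h = 12:00 Quortara Station.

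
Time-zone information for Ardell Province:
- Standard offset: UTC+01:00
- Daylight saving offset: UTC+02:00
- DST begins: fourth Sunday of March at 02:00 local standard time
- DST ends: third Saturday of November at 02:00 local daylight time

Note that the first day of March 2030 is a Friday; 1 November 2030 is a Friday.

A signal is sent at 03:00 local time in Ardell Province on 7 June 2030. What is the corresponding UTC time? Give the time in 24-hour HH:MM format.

01:00

1 March 2030 is a Friday, so the first Sunday is March 3 and the fourth is March 24.
1 November 2030 is a Friday, so the first Saturday is November 2 and the third is November 16.
7 June 2030 lies within the daylight-saving period (24 March – 16 November), so Ardell Province is on daylight time, UTC+02:00.
03:00 local − 2h = 01:00 UTC.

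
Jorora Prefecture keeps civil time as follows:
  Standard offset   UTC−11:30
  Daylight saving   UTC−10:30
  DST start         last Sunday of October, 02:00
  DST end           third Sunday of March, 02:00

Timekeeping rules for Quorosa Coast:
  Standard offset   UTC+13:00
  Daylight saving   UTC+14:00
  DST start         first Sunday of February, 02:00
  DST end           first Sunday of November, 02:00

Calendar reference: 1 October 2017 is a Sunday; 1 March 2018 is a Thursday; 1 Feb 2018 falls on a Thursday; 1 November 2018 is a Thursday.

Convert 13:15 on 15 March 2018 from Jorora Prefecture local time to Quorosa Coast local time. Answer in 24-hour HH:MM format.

13:45

1 October 2017 is a Sunday, so Sundays fall on 1, 8, 15, 22, 29; the last is October 29.
1 March 2018 is a Thursday, so the first Sunday is March 4 and the third is March 18.
15 March 2018 lies within the daylight-saving period (29 October 2017 – 18 March 2018), so Jorora Prefecture is on daylight time, UTC−10:30.
13:15 Jorora Prefecture + 10h30m = 23:45 UTC.
1 February 2018 is a Thursday, so the first Sunday is February 4.
1 November 2018 is a Thursday, so the first Sunday is November 4.
At the standard offset (UTC+13:00), 23:45 UTC + 13h = 12:45 Quorosa Coast standard time (rolling into the next day, 16 March 2018).
The standard-time date in Quorosa Coast, 16 March 2018, falls between 4 February and 4 November, so daylight saving is in effect and Quorosa Coast is at UTC+14:00.
23:45 UTC + 14h = 13:45 Quorosa Coast (rolling into the next day, 16 March 2018).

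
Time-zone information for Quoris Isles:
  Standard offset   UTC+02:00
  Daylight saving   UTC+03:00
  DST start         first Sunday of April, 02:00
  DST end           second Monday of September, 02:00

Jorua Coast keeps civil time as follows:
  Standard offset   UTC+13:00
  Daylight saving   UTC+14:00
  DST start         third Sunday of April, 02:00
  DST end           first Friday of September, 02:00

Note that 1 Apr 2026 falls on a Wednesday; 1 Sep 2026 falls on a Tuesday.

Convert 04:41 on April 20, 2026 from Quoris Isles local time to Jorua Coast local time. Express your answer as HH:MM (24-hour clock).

15:41

1 April 2026 is a Wednesday, so the first Sunday is April 5.
1 September 2026 is a Tuesday, so the first Monday is September 7 and the second is September 14.
April 20, 2026 falls between 5 April and 14 September, so daylight saving is in effect and Quoris Isles is at UTC+03:00.
04:41 Quoris Isles − 3h = 01:41 UTC.
1 April 2026 is a Wednesday, so the first Sunday is April 5 and the third is April 19.
1 September 2026 is a Tuesday, so the first Friday is September 4.
At the standard offset (UTC+13:00), 01:41 UTC + 13h = 14:41 Jorua Coast standard time.
Daylight saving runs 19 April – 4 September; the standard-time date in Jorua Coast, April 20, 2026, is inside that window, so Jorua Coast is at UTC+14:00.
01:41 UTC + 14h = 15:41 Jorua Coast.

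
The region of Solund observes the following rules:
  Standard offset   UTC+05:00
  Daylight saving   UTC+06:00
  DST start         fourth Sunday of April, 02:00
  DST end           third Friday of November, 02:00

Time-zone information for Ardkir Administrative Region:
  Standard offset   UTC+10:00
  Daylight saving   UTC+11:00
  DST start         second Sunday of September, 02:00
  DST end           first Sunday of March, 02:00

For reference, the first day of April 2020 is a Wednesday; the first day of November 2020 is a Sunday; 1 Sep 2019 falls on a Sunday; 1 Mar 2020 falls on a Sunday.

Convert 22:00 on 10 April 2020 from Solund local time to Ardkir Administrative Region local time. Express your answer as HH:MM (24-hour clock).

03:00

1 April 2020 is a Wednesday, so the first Sunday is April 5 and the fourth is April 26.
1 November 2020 is a Sunday, so the first Friday is November 6 and the third is November 20.
10 April 2020 does not fall between 26 April and 20 November, so daylight saving is not in effect and Solund is at UTC+05:00.
22:00 Solund − 5h = 17:00 UTC.
1 September 2019 is a Sunday, so the first Sunday is September 1 and the second is September 8.
1 March 2020 is a Sunday, so the first Sunday is March 1.
At the standard offset (UTC+10:00), 17:00 UTC + 10h = 03:00 Ardkir Administrative Region standard time (rolling into the next day, 11 April 2020).
The standard-time date in Ardkir Administrative Region, 11 April 2020, does not fall between 8 September 2019 and 1 March 2020, so daylight saving is not in effect and Ardkir Administrative Region is at UTC+10:00.
17:00 UTC + 10h = 03:00 Ardkir Administrative Region (rolling into the next day, 11 April 2020).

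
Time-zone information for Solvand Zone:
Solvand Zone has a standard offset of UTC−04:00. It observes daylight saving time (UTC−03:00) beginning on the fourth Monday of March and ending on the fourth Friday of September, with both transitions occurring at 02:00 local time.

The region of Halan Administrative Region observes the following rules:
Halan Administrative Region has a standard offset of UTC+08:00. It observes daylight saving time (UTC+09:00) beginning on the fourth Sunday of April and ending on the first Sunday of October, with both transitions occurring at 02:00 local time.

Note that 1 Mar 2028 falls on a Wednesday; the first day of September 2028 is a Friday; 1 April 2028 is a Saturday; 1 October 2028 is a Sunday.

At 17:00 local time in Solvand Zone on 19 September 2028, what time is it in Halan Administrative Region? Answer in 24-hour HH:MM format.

1 March 2028 is a Wednesday, so the first Monday is March 6 and the fourth is March 27.
1 September 2028 is a Friday, so the first Friday is September 1 and the fourth is September 22.
19 September 2028 lies within the daylight-saving period (27 March – 22 September), so Solvand Zone is on daylight time, UTC−03:00.
17:00 Solvand Zone + 3h = 20:00 UTC.
1 April 2028 is a Saturday, so the first Sunday is April 2 and the fourth is April 23.
1 October 2028 is a Sunday, so the first Sunday is October 1.
At the standard offset (UTC+08:00), 20:00 UTC + 8h = 04:00 Halan Administrative Region standard time (rolling into the next day, 20 September 2028).
Daylight saving runs 23 April – 1 October; the standard-time date in Halan Administrative Region, 20 September 2028, is inside that window, so Halan Administrative Region is at UTC+09:00.
20:00 UTC + 9h = 05:00 Halan Administrative Region (rolling into the next day, 20 September 2028).

05:00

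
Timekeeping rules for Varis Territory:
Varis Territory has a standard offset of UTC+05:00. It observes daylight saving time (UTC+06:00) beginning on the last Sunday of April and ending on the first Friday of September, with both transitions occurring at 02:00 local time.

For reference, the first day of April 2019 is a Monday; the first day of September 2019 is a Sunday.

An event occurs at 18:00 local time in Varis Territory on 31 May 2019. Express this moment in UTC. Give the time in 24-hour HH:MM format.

12:00

1 April 2019 is a Monday, so Sundays fall on 7, 14, 21, 28; the last is April 28.
1 September 2019 is a Sunday, so the first Friday is September 6.
31 May 2019 lies within the daylight-saving period (28 April – 6 September), so Varis Territory is on daylight time, UTC+06:00.
18:00 local − 6h = 12:00 UTC.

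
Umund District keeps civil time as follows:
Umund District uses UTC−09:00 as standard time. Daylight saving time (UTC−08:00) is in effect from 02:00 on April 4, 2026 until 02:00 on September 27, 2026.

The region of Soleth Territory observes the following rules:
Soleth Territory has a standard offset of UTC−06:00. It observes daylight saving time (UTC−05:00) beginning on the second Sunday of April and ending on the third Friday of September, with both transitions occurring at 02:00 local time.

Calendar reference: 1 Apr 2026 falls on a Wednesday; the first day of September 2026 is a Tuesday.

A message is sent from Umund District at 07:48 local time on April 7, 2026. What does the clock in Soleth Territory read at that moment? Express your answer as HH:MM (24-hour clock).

Daylight saving runs 4 April – 27 September; April 7, 2026 is inside that window, so Umund District is at UTC−08:00.
07:48 Umund District + 8h = 15:48 UTC.
1 April 2026 is a Wednesday, so the first Sunday is April 5 and the second is April 12.
1 September 2026 is a Tuesday, so the first Friday is September 4 and the third is September 18.
At the standard offset (UTC−06:00), 15:48 UTC − 6h = 09:48 Soleth Territory standard time.
Daylight saving runs 12 April – 18 September; the standard-time date in Soleth Territory, April 7, 2026, is outside that window, so Soleth Territory is on standard time at UTC−06:00.
15:48 UTC − 6h = 09:48 Soleth Territory.

09:48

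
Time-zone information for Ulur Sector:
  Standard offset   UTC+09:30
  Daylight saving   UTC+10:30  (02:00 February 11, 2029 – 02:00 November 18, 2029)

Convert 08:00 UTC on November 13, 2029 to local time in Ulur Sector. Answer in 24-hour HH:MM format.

At the standard offset (UTC+09:30), 08:00 UTC + 9h30m = 17:30 Ulur Sector standard time.
Daylight saving runs 11 February – 18 November; the standard-time date in Ulur Sector, November 13, 2029, is inside that window, so Ulur Sector is at UTC+10:30.
08:00 UTC + 10h30m = 18:30 local.

18:30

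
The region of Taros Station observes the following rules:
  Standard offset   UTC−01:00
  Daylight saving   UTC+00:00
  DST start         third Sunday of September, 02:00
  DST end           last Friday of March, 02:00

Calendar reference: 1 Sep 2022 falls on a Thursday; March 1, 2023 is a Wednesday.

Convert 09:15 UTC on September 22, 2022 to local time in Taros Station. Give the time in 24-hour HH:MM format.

1 September 2022 is a Thursday, so the first Sunday is September 4 and the third is September 18.
1 March 2023 is a Wednesday, so Fridays fall on 3, 10, 17, 24, 31; the last is March 31.
At the standard offset (UTC−01:00), 09:15 UTC − 1h = 08:15 Taros Station standard time.
The standard-time date in Taros Station, September 22, 2022, lies within the daylight-saving period (18 September 2022 – 31 March 2023), so Taros Station is on daylight time, UTC+00:00.
09:15 UTC + 0h = 09:15 local.

09:15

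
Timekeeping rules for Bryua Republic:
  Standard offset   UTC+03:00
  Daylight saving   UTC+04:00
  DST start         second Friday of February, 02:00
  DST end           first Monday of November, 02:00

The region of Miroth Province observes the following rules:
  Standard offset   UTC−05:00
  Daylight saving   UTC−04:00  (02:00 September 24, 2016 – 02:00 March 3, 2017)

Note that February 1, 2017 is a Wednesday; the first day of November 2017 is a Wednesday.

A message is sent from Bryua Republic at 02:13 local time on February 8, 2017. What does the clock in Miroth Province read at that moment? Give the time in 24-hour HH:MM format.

1 February 2017 is a Wednesday, so the first Friday is February 3 and the second is February 10.
1 November 2017 is a Wednesday, so the first Monday is November 6.
Daylight saving runs 10 February – 6 November; February 8, 2017 is outside that window, so Bryua Republic is on standard time at UTC+03:00.
02:13 Bryua Republic − 3h = 23:13 UTC (rolling into the previous day, 7 February 2017).
At the standard offset (UTC−05:00), 23:13 UTC − 5h = 18:13 Miroth Province standard time.
The standard-time date in Miroth Province, February 7, 2017, falls between 24 September 2016 and 3 March 2017, so daylight saving is in effect and Miroth Province is at UTC−04:00.
23:13 UTC − 4h = 19:13 Miroth Province.

19:13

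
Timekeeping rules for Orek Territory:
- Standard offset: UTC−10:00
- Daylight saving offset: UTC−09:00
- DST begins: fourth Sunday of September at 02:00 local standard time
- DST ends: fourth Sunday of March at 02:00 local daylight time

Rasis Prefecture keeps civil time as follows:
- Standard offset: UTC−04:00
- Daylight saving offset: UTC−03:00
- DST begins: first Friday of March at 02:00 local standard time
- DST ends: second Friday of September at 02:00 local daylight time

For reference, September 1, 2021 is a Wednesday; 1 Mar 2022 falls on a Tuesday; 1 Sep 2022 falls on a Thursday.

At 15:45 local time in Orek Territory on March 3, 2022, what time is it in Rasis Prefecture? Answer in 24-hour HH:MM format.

20:45

1 September 2021 is a Wednesday, so the first Sunday is September 5 and the fourth is September 26.
1 March 2022 is a Tuesday, so the first Sunday is March 6 and the fourth is March 27.
March 3, 2022 falls between 26 September 2021 and 27 March 2022, so daylight saving is in effect and Orek Territory is at UTC−09:00.
15:45 Orek Territory + 9h = 00:45 UTC (rolling into the next day, 4 March 2022).
1 March 2022 is a Tuesday, so the first Friday is March 4.
1 September 2022 is a Thursday, so the first Friday is September 2 and the second is September 9.
At the standard offset (UTC−04:00), 00:45 UTC − 4h = 20:45 Rasis Prefecture standard time (rolling into the previous day, 3 March 2022).
The standard-time date in Rasis Prefecture, March 3, 2022, does not fall between 4 March and 9 September, so daylight saving is not in effect and Rasis Prefecture is at UTC−04:00.
00:45 UTC − 4h = 20:45 Rasis Prefecture (rolling into the previous day, 3 March 2022).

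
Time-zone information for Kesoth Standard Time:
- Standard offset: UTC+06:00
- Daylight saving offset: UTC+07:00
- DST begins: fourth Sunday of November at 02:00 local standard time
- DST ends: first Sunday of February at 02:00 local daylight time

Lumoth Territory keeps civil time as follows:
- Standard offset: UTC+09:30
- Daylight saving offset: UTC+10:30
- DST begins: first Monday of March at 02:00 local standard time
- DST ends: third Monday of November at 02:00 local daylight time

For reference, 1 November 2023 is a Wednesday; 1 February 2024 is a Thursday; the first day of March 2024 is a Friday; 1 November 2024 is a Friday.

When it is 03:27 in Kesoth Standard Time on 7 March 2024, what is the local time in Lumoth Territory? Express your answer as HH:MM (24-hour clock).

07:57

1 November 2023 is a Wednesday, so the first Sunday is November 5 and the fourth is November 26.
1 February 2024 is a Thursday, so the first Sunday is February 4.
Daylight saving runs 26 November 2023 – 4 February 2024; 7 March 2024 is outside that window, so Kesoth Standard Time is on standard time at UTC+06:00.
03:27 Kesoth Standard Time − 6h = 21:27 UTC (rolling into the previous day, 6 March 2024).
1 March 2024 is a Friday, so the first Monday is March 4.
1 November 2024 is a Friday, so the first Monday is November 4 and the third is November 18.
At the standard offset (UTC+09:30), 21:27 UTC + 9h30m = 06:57 Lumoth Territory standard time (rolling into the next day, 7 March 2024).
The standard-time date in Lumoth Territory, 7 March 2024, lies within the daylight-saving period (4 March – 18 November), so Lumoth Territory is on daylight time, UTC+10:30.
21:27 UTC + 10h30m = 07:57 Lumoth Territory (rolling into the next day, 7 March 2024).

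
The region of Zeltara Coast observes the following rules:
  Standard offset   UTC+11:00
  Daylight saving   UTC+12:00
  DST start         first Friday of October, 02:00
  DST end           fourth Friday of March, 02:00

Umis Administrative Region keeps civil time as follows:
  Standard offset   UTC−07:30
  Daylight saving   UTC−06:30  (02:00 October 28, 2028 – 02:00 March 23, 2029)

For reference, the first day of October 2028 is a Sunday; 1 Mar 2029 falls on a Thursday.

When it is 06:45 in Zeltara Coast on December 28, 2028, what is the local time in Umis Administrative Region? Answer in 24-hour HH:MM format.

1 October 2028 is a Sunday, so the first Friday is October 6.
1 March 2029 is a Thursday, so the first Friday is March 2 and the fourth is March 23.
December 28, 2028 falls between 6 October 2028 and 23 March 2029, so daylight saving is in effect and Zeltara Coast is at UTC+12:00.
06:45 Zeltara Coast − 12h = 18:45 UTC (rolling into the previous day, 27 December 2028).
At the standard offset (UTC−07:30), 18:45 UTC − 7h30m = 11:15 Umis Administrative Region standard time.
The standard-time date in Umis Administrative Region, December 27, 2028, lies within the daylight-saving period (28 October 2028 – 23 March 2029), so Umis Administrative Region is on daylight time, UTC−06:30.
18:45 UTC − 6h30m = 12:15 Umis Administrative Region.

12:15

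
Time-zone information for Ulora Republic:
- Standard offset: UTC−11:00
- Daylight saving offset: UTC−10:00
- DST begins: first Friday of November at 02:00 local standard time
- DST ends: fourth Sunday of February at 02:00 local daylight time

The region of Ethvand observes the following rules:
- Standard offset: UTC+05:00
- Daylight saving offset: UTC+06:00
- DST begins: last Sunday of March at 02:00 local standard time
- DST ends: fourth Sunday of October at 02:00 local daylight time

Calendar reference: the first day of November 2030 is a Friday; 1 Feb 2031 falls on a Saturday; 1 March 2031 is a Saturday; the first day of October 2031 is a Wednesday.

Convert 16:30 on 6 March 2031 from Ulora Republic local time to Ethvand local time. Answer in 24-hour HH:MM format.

08:30

1 November 2030 is a Friday, so the first Friday is November 1.
1 February 2031 is a Saturday, so the first Sunday is February 2 and the fourth is February 23.
6 March 2031 does not fall between 1 November 2030 and 23 February 2031, so daylight saving is not in effect and Ulora Republic is at UTC−11:00.
16:30 Ulora Republic + 11h = 03:30 UTC (rolling into the next day, 7 March 2031).
1 March 2031 is a Saturday, so Sundays fall on 2, 9, 16, 23, 30; the last is March 30.
1 October 2031 is a Wednesday, so the first Sunday is October 5 and the fourth is October 26.
At the standard offset (UTC+05:00), 03:30 UTC + 5h = 08:30 Ethvand standard time.
The standard-time date in Ethvand, 7 March 2031, does not fall between 30 March and 26 October, so daylight saving is not in effect and Ethvand is at UTC+05:00.
03:30 UTC + 5h = 08:30 Ethvand.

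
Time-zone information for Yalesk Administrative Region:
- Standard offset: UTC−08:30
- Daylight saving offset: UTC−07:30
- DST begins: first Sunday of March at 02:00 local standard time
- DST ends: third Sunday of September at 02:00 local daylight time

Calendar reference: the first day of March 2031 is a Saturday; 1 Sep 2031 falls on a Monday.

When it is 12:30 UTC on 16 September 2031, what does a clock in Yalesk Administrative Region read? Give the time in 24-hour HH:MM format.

1 March 2031 is a Saturday, so the first Sunday is March 2.
1 September 2031 is a Monday, so the first Sunday is September 7 and the third is September 21.
At the standard offset (UTC−08:30), 12:30 UTC − 8h30m = 04:00 Yalesk Administrative Region standard time.
The standard-time date in Yalesk Administrative Region, 16 September 2031, falls between 2 March and 21 September, so daylight saving is in effect and Yalesk Administrative Region is at UTC−07:30.
12:30 UTC − 7h30m = 05:00 local.

05:00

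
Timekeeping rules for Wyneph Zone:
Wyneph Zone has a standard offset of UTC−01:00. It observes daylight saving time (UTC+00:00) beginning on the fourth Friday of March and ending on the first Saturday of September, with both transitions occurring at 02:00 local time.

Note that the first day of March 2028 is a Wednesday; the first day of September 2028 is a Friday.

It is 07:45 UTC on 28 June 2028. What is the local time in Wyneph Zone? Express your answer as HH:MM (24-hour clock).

07:45

1 March 2028 is a Wednesday, so the first Friday is March 3 and the fourth is March 24.
1 September 2028 is a Friday, so the first Saturday is September 2.
At the standard offset (UTC−01:00), 07:45 UTC − 1h = 06:45 Wyneph Zone standard time.
Daylight saving runs 24 March – 2 September; the standard-time date in Wyneph Zone, 28 June 2028, is inside that window, so Wyneph Zone is at UTC+00:00.
07:45 UTC + 0h = 07:45 local.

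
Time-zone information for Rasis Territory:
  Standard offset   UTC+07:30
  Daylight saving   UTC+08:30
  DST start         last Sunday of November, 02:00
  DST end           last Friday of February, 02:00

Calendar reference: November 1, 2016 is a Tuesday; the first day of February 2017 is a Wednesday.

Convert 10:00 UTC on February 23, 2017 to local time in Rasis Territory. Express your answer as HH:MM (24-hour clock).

18:30

1 November 2016 is a Tuesday, so Sundays fall on 6, 13, 20, 27; the last is November 27.
1 February 2017 is a Wednesday, so Fridays fall on 3, 10, 17, 24; the last is February 24.
At the standard offset (UTC+07:30), 10:00 UTC + 7h30m = 17:30 Rasis Territory standard time.
Daylight saving runs 27 November 2016 – 24 February 2017; the standard-time date in Rasis Territory, February 23, 2017, is inside that window, so Rasis Territory is at UTC+08:30.
10:00 UTC + 8h30m = 18:30 local.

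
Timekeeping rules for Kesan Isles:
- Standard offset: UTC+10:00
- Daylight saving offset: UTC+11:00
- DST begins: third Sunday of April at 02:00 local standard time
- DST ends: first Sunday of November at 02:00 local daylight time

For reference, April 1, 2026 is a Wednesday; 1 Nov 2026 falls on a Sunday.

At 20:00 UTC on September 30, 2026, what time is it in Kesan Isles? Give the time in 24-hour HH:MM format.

07:00

1 April 2026 is a Wednesday, so the first Sunday is April 5 and the third is April 19.
1 November 2026 is a Sunday, so the first Sunday is November 1.
At the standard offset (UTC+10:00), 20:00 UTC + 10h = 06:00 Kesan Isles standard time (rolling into the next day, 1 October 2026).
Daylight saving runs 19 April – 1 November; the standard-time date in Kesan Isles, October 1, 2026, is inside that window, so Kesan Isles is at UTC+11:00.
20:00 UTC + 11h = 07:00 local (rolling into the next day, 1 October 2026).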